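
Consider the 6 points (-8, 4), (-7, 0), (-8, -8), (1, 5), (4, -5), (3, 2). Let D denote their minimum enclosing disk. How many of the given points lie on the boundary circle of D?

3

A smallest enclosing disk is always determined by at most three of the input points on its boundary.
The minimum enclosing circle is determined by three boundary points: (-8, -8), (1, 5), (4, -5).
Their circumcentre is (-275/86, -147/86) with r² = 231625/3698.
The farthest remaining point (-8, 4) is at distance² 205825/3698 ≤ 231625/3698.
The points at distance exactly r from the centre are (-8, -8), (1, 5), (4, -5) — 3 points.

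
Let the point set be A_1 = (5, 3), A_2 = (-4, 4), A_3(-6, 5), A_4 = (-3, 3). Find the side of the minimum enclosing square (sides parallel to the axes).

The bounding box has width 11 and height 2.
An axis-aligned square enclosing the set must have side ≥ max(width, height).
So the minimum side is max(11, 2) = 11.

11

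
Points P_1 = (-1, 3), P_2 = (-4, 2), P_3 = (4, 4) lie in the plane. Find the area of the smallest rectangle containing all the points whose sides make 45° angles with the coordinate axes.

30

In coordinates u = x + y, v = x − y the rectangle is axis-aligned; the map (x,y)→(u,v) scales areas by 2.
u-values: 2, -2, 8; range = 8 − (-2) = 10.
v-values: -4, -6, 0; range = 0 − (-6) = 6.
Area = (10 × 6) / 2 = 30.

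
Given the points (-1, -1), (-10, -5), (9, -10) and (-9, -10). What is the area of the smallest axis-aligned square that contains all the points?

The bounding box has width 19 and height 9.
An axis-aligned square enclosing the set must have side ≥ max(width, height).
So the minimum side is max(19, 9) = 19.
Area = 19² = 361.

361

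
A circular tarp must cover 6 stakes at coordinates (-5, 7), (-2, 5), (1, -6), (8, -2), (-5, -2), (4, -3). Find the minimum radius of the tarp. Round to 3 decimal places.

7.936

The minimum enclosing circle is determined by three boundary points: (-5, 7), (1, -6), (8, -2).
Their circumcentre is (51/46, 89/46) with r² = 66625/1058.
The farthest remaining point (-5, -2) is at distance² 55861/1058 ≤ 66625/1058.
r = √(66625/1058) ≈ 7.936.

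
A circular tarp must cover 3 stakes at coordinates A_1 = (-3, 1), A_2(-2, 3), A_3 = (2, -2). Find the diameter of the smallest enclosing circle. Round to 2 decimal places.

6.40

Side lengths²: A_1A_2² = 5, A_1A_3² = 34, A_2A_3² = 41.
Since A_2A_3² = 41 ≥ 34 + 5 = 39, the angle opposite A_2A_3 is not acute, so the smallest enclosing circle has A_2A_3 as diameter.
Centre = midpoint of A_2A_3 = (0, 0.5), r² = 41/4 = 10.25.
Diameter = 2r = 2√(10.25) ≈ 6.40.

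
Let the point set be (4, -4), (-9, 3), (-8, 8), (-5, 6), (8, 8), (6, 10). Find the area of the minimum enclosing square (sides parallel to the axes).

The bounding box has width 17 and height 14.
An axis-aligned square enclosing the set must have side ≥ max(width, height).
So the minimum side is max(17, 14) = 17.
Area = 17² = 289.

289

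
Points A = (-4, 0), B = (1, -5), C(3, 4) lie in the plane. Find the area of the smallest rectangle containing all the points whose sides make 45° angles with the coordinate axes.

55

In coordinates u = x + y, v = x − y the rectangle is axis-aligned; the map (x,y)→(u,v) scales areas by 2.
u-values: -4, -4, 7; range = 7 − (-4) = 11.
v-values: -4, 6, -1; range = 6 − (-4) = 10.
Area = (11 × 10) / 2 = 55.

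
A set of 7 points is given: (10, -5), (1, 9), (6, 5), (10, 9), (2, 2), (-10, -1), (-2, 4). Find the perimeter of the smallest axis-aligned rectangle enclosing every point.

68

Width = max x − min x = 10 − (-10) = 20.
Height = max y − min y = 9 − (-5) = 14.
Perimeter = 2(20 + 14) = 68.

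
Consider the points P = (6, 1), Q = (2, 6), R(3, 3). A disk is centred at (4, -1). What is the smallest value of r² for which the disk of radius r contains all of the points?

53

The required radius is the distance from (4, -1) to the farthest point.
Squared distances: 8, 53, 17.
Maximum is 53, attained at Q.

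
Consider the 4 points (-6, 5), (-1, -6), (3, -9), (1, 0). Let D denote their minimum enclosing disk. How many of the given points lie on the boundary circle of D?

2

The farthest pair is (-6, 5)–(3, -9) with squared distance 277. The circle on this segment as diameter has centre (-1.5, -2) and r² = 277/4 = 69.25.
Check (-1, -6): distance² to centre = 16.25 ≤ 69.25, so it lies inside.
All remaining points lie in this disk, and no smaller disk contains both endpoints, so this is the minimum enclosing circle.
The points at distance exactly r from the centre are (-6, 5), (3, -9) — 2 points.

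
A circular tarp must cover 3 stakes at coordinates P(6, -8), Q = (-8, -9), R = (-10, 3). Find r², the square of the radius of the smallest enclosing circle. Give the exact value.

94.25

Side lengths²: PQ² = 197, PR² = 377, QR² = 148.
Since PR² = 377 ≥ 197 + 148 = 345, the angle opposite PR is not acute, so the smallest enclosing circle has PR as diameter.
Centre = midpoint of PR = (-2, -2.5), r² = 377/4 = 94.25.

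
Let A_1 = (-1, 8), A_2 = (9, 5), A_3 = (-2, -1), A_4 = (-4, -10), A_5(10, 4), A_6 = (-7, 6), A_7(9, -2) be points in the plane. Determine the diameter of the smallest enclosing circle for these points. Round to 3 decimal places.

The minimum enclosing circle is determined by three boundary points: A_4, A_5, A_6.
Their circumcentre is (31/38, -31/38) with r² = 77645/722.
The farthest remaining point A_2 is at distance² 72781/722 ≤ 77645/722.
Diameter = 2r = 2√(77645/722) ≈ 20.740.

20.740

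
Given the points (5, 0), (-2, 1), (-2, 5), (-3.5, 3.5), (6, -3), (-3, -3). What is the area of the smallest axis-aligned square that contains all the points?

The bounding box has width 9.5 and height 8.
An axis-aligned square enclosing the set must have side ≥ max(width, height).
So the minimum side is max(9.5, 8) = 9.5.
Area = 9.5² = 90.25.

90.25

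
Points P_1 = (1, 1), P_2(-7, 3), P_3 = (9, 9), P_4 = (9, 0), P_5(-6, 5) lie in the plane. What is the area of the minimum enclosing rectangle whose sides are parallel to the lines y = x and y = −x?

220

In coordinates u = x + y, v = x − y the rectangle is axis-aligned; the map (x,y)→(u,v) scales areas by 2.
u-values: 2, -4, 18, 9, -1; range = 18 − (-4) = 22.
v-values: 0, -10, 0, 9, -11; range = 9 − (-11) = 20.
Area = (22 × 20) / 2 = 220.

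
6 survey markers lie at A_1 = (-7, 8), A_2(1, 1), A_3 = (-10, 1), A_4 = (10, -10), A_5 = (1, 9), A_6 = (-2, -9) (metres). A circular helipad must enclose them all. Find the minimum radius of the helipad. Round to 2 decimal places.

By Welzl's lemma the MEC is supported by two points (diametrically opposite) or three points (on a circumcircle).
The farthest pair is A_1–A_4 with squared distance 613. The circle on this segment as diameter has centre (1.5, -1) and r² = 613/4 = 153.25.
Check A_2: distance² to centre = 4.25 ≤ 153.25, so it lies inside.
All remaining points lie in this disk, and no smaller disk contains both endpoints, so this is the minimum enclosing circle.
r = √(153.25) ≈ 12.38.

12.38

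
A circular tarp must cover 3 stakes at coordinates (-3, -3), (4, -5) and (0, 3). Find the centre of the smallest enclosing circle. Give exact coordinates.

Call the three points A, B, C in the order given.
Side lengths²: AB² = 53, AC² = 45, BC² = 80.
Since BC² = 80 < 53 + 45 = 98, the triangle is acute, so the smallest enclosing circle is the circumcircle.
Circumcentre = (1.25, -1.375), r² = 20.703125.
Centre = (1.25, -1.375).

(1.25, -1.375)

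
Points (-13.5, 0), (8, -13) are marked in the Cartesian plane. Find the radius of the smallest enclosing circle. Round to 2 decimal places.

The smallest circle enclosing two points has them as diameter endpoints.
Centre = midpoint = (-2.75, -6.5); r² = |(-13.5, 0)−(8, -13)|²/4 = 631.25/4 = 157.8125.
r = √(157.8125) ≈ 12.56.

12.56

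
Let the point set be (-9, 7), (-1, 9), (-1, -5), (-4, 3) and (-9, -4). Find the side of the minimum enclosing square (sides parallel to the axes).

14

The bounding box has width 8 and height 14.
An axis-aligned square enclosing the set must have side ≥ max(width, height).
So the minimum side is max(8, 14) = 14.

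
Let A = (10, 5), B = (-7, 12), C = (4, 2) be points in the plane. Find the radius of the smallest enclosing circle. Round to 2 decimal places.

9.19

Side lengths²: AB² = 338, AC² = 45, BC² = 221.
Since AB² = 338 ≥ 221 + 45 = 266, the angle opposite AB is not acute, so the smallest enclosing circle has AB as diameter.
Centre = midpoint of AB = (1.5, 8.5), r² = 338/4 = 84.5.
r = √(84.5) ≈ 9.19.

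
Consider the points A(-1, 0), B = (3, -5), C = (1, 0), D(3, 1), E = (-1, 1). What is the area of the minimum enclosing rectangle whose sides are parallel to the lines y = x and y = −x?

In coordinates u = x + y, v = x − y the rectangle is axis-aligned; the map (x,y)→(u,v) scales areas by 2.
u-values: -1, -2, 1, 4, 0; range = 4 − (-2) = 6.
v-values: -1, 8, 1, 2, -2; range = 8 − (-2) = 10.
Area = (6 × 10) / 2 = 30.

30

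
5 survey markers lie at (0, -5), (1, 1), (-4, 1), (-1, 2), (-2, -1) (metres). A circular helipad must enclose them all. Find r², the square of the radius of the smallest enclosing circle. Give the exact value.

1625/121

The minimum enclosing circle of a finite set is fixed by two of the points (as a diameter) or three (as a circumcircle).
The minimum enclosing circle is determined by three boundary points: (0, -5), (-4, 1), (-1, 2).
Their circumcentre is (-16/11, -18/11) with r² = 1625/121.
The farthest remaining point (1, 1) is at distance² 1570/121 ≤ 1625/121.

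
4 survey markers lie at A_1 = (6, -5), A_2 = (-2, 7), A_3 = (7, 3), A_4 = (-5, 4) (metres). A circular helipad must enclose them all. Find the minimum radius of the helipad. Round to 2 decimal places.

A smallest enclosing disk is always determined by at most three of the input points on its boundary.
The minimum enclosing circle is determined by three boundary points: A_1, A_2, A_4.
Their circumcentre is (1.4, 0.6) with r² = 52.52.
The farthest remaining point A_3 is at distance² 37.12 ≤ 52.52.
r = √(52.52) ≈ 7.25.

7.25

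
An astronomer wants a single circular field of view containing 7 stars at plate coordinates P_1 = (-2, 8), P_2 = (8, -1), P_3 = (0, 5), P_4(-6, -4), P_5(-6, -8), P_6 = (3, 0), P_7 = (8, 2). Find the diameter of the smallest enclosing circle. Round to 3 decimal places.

The minimum enclosing circle is determined by three boundary points: P_1, P_5, P_7.
Their circumcentre is (-12/23, -20/23) with r² = 42772/529.
The farthest remaining point P_2 is at distance² 38425/529 ≤ 42772/529.
Diameter = 2r = 2√(42772/529) ≈ 17.984.

17.984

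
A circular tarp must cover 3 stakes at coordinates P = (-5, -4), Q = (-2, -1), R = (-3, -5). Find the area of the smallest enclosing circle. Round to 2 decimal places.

14.84

Side lengths²: PQ² = 18, PR² = 5, QR² = 17.
Since PQ² = 18 < 17 + 5 = 22, the triangle is acute, so the smallest enclosing circle is the circumcircle.
Circumcentre = (-19/6, -17/6), r² = 85/18.
Area = π·r² = π·85/18 ≈ 14.84.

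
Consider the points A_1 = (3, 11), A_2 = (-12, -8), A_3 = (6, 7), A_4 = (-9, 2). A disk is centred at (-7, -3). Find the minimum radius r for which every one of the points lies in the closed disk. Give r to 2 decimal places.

The required radius is the distance from (-7, -3) to the farthest point.
Squared distances: 296, 50, 269, 29.
Maximum is 296, attained at A_1.
r = √296 ≈ 17.20.

17.20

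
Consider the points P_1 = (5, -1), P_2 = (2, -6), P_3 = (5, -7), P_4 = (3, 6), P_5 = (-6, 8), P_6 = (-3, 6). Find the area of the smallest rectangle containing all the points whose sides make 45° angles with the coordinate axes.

In coordinates u = x + y, v = x − y the rectangle is axis-aligned; the map (x,y)→(u,v) scales areas by 2.
u-values: 4, -4, -2, 9, 2, 3; range = 9 − (-4) = 13.
v-values: 6, 8, 12, -3, -14, -9; range = 12 − (-14) = 26.
Area = (13 × 26) / 2 = 169.

169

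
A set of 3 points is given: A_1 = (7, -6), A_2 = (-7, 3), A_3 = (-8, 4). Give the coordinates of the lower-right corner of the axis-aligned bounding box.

(7, -6)

x-range [-8, 7], y-range [-6, 4].
The lower-right corner is (7, -6).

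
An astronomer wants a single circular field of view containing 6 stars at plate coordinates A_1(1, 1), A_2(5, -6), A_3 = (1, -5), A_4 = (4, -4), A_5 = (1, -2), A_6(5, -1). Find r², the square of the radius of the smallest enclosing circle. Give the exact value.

16.25

A smallest enclosing disk is always determined by at most three of the input points on its boundary.
The farthest pair is A_1–A_2 with squared distance 65. The circle on this segment as diameter has centre (3, -2.5) and r² = 65/4 = 16.25.
Check A_3: distance² to centre = 10.25 ≤ 16.25, so it lies inside.
All remaining points lie in this disk, and no smaller disk contains both endpoints, so this is the minimum enclosing circle.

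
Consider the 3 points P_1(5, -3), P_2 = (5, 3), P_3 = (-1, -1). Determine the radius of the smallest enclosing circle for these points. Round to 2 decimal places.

3.80

Side lengths²: P_1P_2² = 36, P_1P_3² = 40, P_2P_3² = 52.
Since P_2P_3² = 52 < 40 + 36 = 76, the triangle is acute, so the smallest enclosing circle is the circumcircle.
Circumcentre = (8/3, 0), r² = 130/9.
r = √(130/9) ≈ 3.80.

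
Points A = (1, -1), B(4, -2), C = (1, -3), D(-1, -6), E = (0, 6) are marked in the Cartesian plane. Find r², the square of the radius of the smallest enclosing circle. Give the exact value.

36.25

The farthest pair is D–E with squared distance 145. The circle on this segment as diameter has centre (-0.5, 0) and r² = 145/4 = 36.25.
Check A: distance² to centre = 3.25 ≤ 36.25, so it lies inside.
All remaining points lie in this disk, and no smaller disk contains both endpoints, so this is the minimum enclosing circle.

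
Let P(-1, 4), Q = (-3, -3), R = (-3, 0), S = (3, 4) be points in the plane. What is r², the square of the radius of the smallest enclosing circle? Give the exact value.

The minimum enclosing circle of a finite set is fixed by two of the points (as a diameter) or three (as a circumcircle).
The farthest pair is Q–S with squared distance 85. The circle on this segment as diameter has centre (0, 0.5) and r² = 85/4 = 21.25.
Check P: distance² to centre = 13.25 ≤ 21.25, so it lies inside.
All remaining points lie in this disk, and no smaller disk contains both endpoints, so this is the minimum enclosing circle.

21.25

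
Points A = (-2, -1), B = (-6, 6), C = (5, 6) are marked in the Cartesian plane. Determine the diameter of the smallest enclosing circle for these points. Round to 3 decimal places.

Side lengths²: AB² = 65, AC² = 98, BC² = 121.
Since BC² = 121 < 98 + 65 = 163, the triangle is acute, so the smallest enclosing circle is the circumcircle.
Circumcentre = (-0.5, 4.5), r² = 32.5.
Diameter = 2r = 2√(32.5) ≈ 11.402.

11.402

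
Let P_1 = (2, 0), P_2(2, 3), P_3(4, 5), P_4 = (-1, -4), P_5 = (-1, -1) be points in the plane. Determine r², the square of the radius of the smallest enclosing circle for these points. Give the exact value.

26.5

The farthest pair is P_3–P_4 with squared distance 106. The circle on this segment as diameter has centre (1.5, 0.5) and r² = 106/4 = 26.5.
Check P_1: distance² to centre = 0.5 ≤ 26.5, so it lies inside.
All remaining points lie in this disk, and no smaller disk contains both endpoints, so this is the minimum enclosing circle.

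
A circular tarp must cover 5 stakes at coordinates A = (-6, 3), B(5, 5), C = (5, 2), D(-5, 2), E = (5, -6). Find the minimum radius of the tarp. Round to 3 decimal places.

7.223

The minimum enclosing circle is determined by three boundary points: A, B, E.
Their circumcentre is (7/22, -0.5) with r² = 12625/242.
The farthest remaining point D is at distance² 8357/242 ≤ 12625/242.
r = √(12625/242) ≈ 7.223.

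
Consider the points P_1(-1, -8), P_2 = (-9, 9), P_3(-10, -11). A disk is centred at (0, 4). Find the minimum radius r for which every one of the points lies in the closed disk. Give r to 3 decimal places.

18.028

The required radius is the distance from (0, 4) to the farthest point.
Squared distances: 145, 106, 325.
Maximum is 325, attained at P_3.
r = √325 ≈ 18.028.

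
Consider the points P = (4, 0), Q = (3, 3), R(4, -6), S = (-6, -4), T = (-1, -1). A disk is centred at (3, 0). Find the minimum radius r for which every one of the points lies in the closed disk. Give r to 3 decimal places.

9.849

The required radius is the distance from (3, 0) to the farthest point.
Squared distances: 1, 9, 37, 97, 17.
Maximum is 97, attained at S.
r = √97 ≈ 9.849.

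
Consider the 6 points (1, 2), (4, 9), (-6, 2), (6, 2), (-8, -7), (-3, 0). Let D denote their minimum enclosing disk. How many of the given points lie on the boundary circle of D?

By Welzl's lemma the MEC is supported by two points (diametrically opposite) or three points (on a circumcircle).
The farthest pair is (4, 9)–(-8, -7) with squared distance 400. The circle on this segment as diameter has centre (-2, 1) and r² = 400/4 = 100.
Check (1, 2): distance² to centre = 10 ≤ 100, so it lies inside.
All remaining points lie in this disk, and no smaller disk contains both endpoints, so this is the minimum enclosing circle.
The points at distance exactly r from the centre are (4, 9), (-8, -7) — 2 points.

2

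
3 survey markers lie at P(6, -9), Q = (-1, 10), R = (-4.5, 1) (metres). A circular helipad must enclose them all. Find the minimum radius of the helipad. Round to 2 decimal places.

10.12

Side lengths²: PQ² = 410, PR² = 210.25, QR² = 93.25.
Since PQ² = 410 ≥ 210.25 + 93.25 = 303.5, the angle opposite PQ is not acute, so the smallest enclosing circle has PQ as diameter.
Centre = midpoint of PQ = (2.5, 0.5), r² = 410/4 = 102.5.
r = √(102.5) ≈ 10.12.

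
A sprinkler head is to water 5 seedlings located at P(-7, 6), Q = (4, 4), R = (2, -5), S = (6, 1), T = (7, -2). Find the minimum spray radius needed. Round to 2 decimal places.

8.06

The farthest pair is P–T with squared distance 260. The circle on this segment as diameter has centre (0, 2) and r² = 260/4 = 65.
Check Q: distance² to centre = 20 ≤ 65, so it lies inside.
All remaining points lie in this disk, and no smaller disk contains both endpoints, so this is the minimum enclosing circle.
r = √65 ≈ 8.06.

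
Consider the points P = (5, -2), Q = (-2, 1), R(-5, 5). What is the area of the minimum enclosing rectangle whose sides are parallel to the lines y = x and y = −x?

In coordinates u = x + y, v = x − y the rectangle is axis-aligned; the map (x,y)→(u,v) scales areas by 2.
u-values: 3, -1, 0; range = 3 − (-1) = 4.
v-values: 7, -3, -10; range = 7 − (-10) = 17.
Area = (4 × 17) / 2 = 34.

34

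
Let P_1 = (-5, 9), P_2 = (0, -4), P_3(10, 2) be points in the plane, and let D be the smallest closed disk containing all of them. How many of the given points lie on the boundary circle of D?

Side lengths²: P_1P_2² = 194, P_1P_3² = 274, P_2P_3² = 136.
Since P_1P_3² = 274 < 194 + 136 = 330, the triangle is acute, so the smallest enclosing circle is the circumcircle.
Circumcentre = (1.8875, 4.1875), r² = 70.5978125.
The points at distance exactly r from the centre are P_1, P_2, P_3 — 3 points.

3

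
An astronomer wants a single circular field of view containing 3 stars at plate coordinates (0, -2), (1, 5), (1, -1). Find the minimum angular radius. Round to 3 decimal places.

3.536

Call the three points A, B, C in the order given.
Side lengths²: AB² = 50, AC² = 2, BC² = 36.
Since AB² = 50 ≥ 36 + 2 = 38, the angle opposite AB is not acute, so the smallest enclosing circle has AB as diameter.
Centre = midpoint of AB = (0.5, 1.5), r² = 50/4 = 12.5.
r = √(12.5) ≈ 3.536.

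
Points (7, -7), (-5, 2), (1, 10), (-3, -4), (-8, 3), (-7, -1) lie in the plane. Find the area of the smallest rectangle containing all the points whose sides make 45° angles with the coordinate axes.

In coordinates u = x + y, v = x − y the rectangle is axis-aligned; the map (x,y)→(u,v) scales areas by 2.
u-values: 0, -3, 11, -7, -5, -8; range = 11 − (-8) = 19.
v-values: 14, -7, -9, 1, -11, -6; range = 14 − (-11) = 25.
Area = (19 × 25) / 2 = 237.5.

237.5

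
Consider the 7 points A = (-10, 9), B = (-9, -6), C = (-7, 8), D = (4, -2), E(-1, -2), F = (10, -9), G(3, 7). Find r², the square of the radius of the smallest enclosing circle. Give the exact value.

181

By Welzl's lemma the MEC is supported by two points (diametrically opposite) or three points (on a circumcircle).
The farthest pair is A–F with squared distance 724. The circle on this segment as diameter has centre (0, 0) and r² = 724/4 = 181.
Check B: distance² to centre = 117 ≤ 181, so it lies inside.
All remaining points lie in this disk, and no smaller disk contains both endpoints, so this is the minimum enclosing circle.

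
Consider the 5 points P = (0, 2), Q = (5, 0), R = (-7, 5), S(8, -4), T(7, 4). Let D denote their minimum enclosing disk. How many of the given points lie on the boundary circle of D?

The minimum enclosing circle of a finite set is fixed by two of the points (as a diameter) or three (as a circumcircle).
The farthest pair is R–S with squared distance 306. The circle on this segment as diameter has centre (0.5, 0.5) and r² = 306/4 = 76.5.
Check P: distance² to centre = 2.5 ≤ 76.5, so it lies inside.
All remaining points lie in this disk, and no smaller disk contains both endpoints, so this is the minimum enclosing circle.
The points at distance exactly r from the centre are R, S — 2 points.

2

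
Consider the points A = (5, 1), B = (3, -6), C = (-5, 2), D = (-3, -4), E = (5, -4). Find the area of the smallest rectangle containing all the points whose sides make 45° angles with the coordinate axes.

104

In coordinates u = x + y, v = x − y the rectangle is axis-aligned; the map (x,y)→(u,v) scales areas by 2.
u-values: 6, -3, -3, -7, 1; range = 6 − (-7) = 13.
v-values: 4, 9, -7, 1, 9; range = 9 − (-7) = 16.
Area = (13 × 16) / 2 = 104.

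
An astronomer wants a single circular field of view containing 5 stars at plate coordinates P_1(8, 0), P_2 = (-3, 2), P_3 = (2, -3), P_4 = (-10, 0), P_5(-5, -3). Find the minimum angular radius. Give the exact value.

The minimum enclosing circle of a finite set is fixed by two of the points (as a diameter) or three (as a circumcircle).
The farthest pair is P_1–P_4 with squared distance 324. The circle on this segment as diameter has centre (-1, 0) and r² = 324/4 = 81.
Check P_2: distance² to centre = 8 ≤ 81, so it lies inside.
All remaining points lie in this disk, and no smaller disk contains both endpoints, so this is the minimum enclosing circle.
r = √81 = 9.

9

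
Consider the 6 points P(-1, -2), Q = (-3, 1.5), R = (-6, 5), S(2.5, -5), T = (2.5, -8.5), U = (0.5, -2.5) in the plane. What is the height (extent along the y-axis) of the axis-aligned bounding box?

max y = 5, min y = -8.5, so height = 13.5.

13.5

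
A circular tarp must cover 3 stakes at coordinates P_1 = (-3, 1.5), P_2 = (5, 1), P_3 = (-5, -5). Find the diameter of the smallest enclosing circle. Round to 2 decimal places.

Side lengths²: P_1P_2² = 64.25, P_1P_3² = 46.25, P_2P_3² = 136.
Since P_2P_3² = 136 ≥ 64.25 + 46.25 = 110.5, the angle opposite P_2P_3 is not acute, so the smallest enclosing circle has P_2P_3 as diameter.
Centre = midpoint of P_2P_3 = (0, -2), r² = 136/4 = 34.
Diameter = 2r = 2√34 ≈ 11.66.

11.66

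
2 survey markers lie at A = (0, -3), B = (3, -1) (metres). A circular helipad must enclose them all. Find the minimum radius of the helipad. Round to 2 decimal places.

1.80

The smallest circle enclosing two points has them as diameter endpoints.
Centre = midpoint = (1.5, -2); r² = |AB|²/4 = 13/4 = 3.25.
r = √(3.25) ≈ 1.80.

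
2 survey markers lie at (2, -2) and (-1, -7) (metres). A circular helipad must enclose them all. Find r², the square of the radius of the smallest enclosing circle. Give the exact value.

The smallest circle enclosing two points has them as diameter endpoints.
Centre = midpoint = (0.5, -4.5); r² = |(2, -2)−(-1, -7)|²/4 = 34/4 = 8.5.

8.5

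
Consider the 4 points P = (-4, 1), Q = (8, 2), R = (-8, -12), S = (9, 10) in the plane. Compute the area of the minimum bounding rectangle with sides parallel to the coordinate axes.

x ranges over [-8, 9], width 17.
y ranges over [-12, 10], height 22.
Area = 17 × 22 = 374.

374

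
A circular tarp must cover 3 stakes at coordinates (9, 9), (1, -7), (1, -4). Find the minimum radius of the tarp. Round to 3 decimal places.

Call the three points A, B, C in the order given.
Side lengths²: AB² = 320, AC² = 233, BC² = 9.
Since AB² = 320 ≥ 233 + 9 = 242, the angle opposite AB is not acute, so the smallest enclosing circle has AB as diameter.
Centre = midpoint of AB = (5, 1), r² = 320/4 = 80.
r = √80 ≈ 8.944.

8.944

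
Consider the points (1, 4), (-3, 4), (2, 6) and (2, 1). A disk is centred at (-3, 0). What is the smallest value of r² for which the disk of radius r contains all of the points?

The required radius is the distance from (-3, 0) to the farthest point.
Squared distances: 32, 16, 61, 26.
Maximum is 61, attained at (2, 6).

61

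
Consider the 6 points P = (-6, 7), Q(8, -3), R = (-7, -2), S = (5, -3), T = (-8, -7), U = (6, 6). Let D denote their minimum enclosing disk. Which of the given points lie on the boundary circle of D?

T, U

By Welzl's lemma the MEC is supported by two points (diametrically opposite) or three points (on a circumcircle).
The farthest pair is T–U with squared distance 365. The circle on this segment as diameter has centre (-1, -0.5) and r² = 365/4 = 91.25.
Check P: distance² to centre = 81.25 ≤ 91.25, so it lies inside.
All remaining points lie in this disk, and no smaller disk contains both endpoints, so this is the minimum enclosing circle.
The points at distance exactly r from the centre are T, U — 2 points.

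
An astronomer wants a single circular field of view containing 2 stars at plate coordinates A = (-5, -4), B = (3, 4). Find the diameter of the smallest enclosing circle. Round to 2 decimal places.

11.31

The smallest circle enclosing two points has them as diameter endpoints.
Centre = midpoint = (-1, 0); r² = |AB|²/4 = 128/4 = 32.
Diameter = 2r = 2√32 ≈ 11.31.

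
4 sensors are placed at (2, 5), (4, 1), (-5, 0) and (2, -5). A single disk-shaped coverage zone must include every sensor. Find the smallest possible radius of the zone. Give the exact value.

37/7

By Welzl's lemma the MEC is supported by two points (diametrically opposite) or three points (on a circumcircle).
The minimum enclosing circle is determined by three boundary points: (2, 5), (-5, 0), (2, -5).
Their circumcentre is (2/7, 0) with r² = 1369/49.
The farthest remaining point (4, 1) is at distance² 725/49 ≤ 1369/49.
r = √(1369/49) = 37/7.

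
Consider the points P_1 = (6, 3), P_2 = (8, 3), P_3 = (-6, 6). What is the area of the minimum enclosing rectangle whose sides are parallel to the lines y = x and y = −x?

93.5

In coordinates u = x + y, v = x − y the rectangle is axis-aligned; the map (x,y)→(u,v) scales areas by 2.
u-values: 9, 11, 0; range = 11 − 0 = 11.
v-values: 3, 5, -12; range = 5 − (-12) = 17.
Area = (11 × 17) / 2 = 93.5.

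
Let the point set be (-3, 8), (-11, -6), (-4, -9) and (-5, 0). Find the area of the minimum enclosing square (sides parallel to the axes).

289

The bounding box has width 8 and height 17.
An axis-aligned square enclosing the set must have side ≥ max(width, height).
So the minimum side is max(8, 17) = 17.
Area = 17² = 289.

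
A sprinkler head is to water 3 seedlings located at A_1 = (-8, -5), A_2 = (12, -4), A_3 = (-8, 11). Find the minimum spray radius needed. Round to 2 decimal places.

Side lengths²: A_1A_2² = 401, A_1A_3² = 256, A_2A_3² = 625.
Since A_2A_3² = 625 < 401 + 256 = 657, the triangle is acute, so the smallest enclosing circle is the circumcircle.
Circumcentre = (1.625, 3), r² = 156.640625.
r = √(156.640625) ≈ 12.52.

12.52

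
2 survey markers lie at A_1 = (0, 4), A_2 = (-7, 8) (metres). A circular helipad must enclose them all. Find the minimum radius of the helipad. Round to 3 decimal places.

4.031

The smallest circle enclosing two points has them as diameter endpoints.
Centre = midpoint = (-3.5, 6); r² = |A_1A_2|²/4 = 65/4 = 16.25.
r = √(16.25) ≈ 4.031.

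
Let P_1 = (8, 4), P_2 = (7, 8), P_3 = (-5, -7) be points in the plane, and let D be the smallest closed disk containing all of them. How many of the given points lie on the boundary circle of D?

Side lengths²: P_1P_2² = 17, P_1P_3² = 290, P_2P_3² = 369.
Since P_2P_3² = 369 ≥ 290 + 17 = 307, the angle opposite P_2P_3 is not acute, so the smallest enclosing circle has P_2P_3 as diameter.
Centre = midpoint of P_2P_3 = (1, 0.5), r² = 369/4 = 92.25.
The points at distance exactly r from the centre are P_2, P_3 — 2 points.

2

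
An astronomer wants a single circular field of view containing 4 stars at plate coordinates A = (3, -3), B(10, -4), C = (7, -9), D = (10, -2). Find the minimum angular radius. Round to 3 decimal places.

4.221

The minimum enclosing circle is determined by three boundary points: A, C, D.
Their circumcentre is (157/23, -110/23) with r² = 9425/529.
The farthest remaining point B is at distance² 5653/529 ≤ 9425/529.
r = √(9425/529) ≈ 4.221.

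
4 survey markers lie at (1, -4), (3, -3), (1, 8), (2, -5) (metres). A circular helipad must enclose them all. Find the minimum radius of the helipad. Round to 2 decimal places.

6.52

By Welzl's lemma the MEC is supported by two points (diametrically opposite) or three points (on a circumcircle).
The farthest pair is (1, 8)–(2, -5) with squared distance 170. The circle on this segment as diameter has centre (1.5, 1.5) and r² = 170/4 = 42.5.
Check (1, -4): distance² to centre = 30.5 ≤ 42.5, so it lies inside.
All remaining points lie in this disk, and no smaller disk contains both endpoints, so this is the minimum enclosing circle.
r = √(42.5) ≈ 6.52.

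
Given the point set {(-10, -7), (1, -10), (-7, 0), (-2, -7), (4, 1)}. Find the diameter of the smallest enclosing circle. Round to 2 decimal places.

16.12

The farthest pair is (-10, -7)–(4, 1) with squared distance 260. The circle on this segment as diameter has centre (-3, -3) and r² = 260/4 = 65.
Check (1, -10): distance² to centre = 65 ≤ 65, so it lies inside.
All remaining points lie in this disk, and no smaller disk contains both endpoints, so this is the minimum enclosing circle.
Diameter = 2r = 2√65 ≈ 16.12.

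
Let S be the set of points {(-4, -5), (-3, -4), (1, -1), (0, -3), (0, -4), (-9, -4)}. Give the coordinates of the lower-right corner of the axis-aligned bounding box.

(1, -5)

x-range [-9, 1], y-range [-5, -1].
The lower-right corner is (1, -5).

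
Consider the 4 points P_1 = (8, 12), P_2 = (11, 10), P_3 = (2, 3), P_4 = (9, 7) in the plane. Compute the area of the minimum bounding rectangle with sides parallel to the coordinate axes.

81

x ranges over [2, 11], width 9.
y ranges over [3, 12], height 9.
Area = 9 × 9 = 81.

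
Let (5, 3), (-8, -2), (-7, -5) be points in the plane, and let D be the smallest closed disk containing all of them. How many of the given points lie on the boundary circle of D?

2

Call the three points A, B, C in the order given.
Side lengths²: AB² = 194, AC² = 208, BC² = 10.
Since AC² = 208 ≥ 194 + 10 = 204, the angle opposite AC is not acute, so the smallest enclosing circle has AC as diameter.
Centre = midpoint of AC = (-1, -1), r² = 208/4 = 52.
The points at distance exactly r from the centre are (5, 3), (-7, -5) — 2 points.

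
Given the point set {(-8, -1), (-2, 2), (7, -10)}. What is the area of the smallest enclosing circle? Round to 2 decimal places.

240.33

Call the three points A, B, C in the order given.
Side lengths²: AB² = 45, AC² = 306, BC² = 225.
Since AC² = 306 ≥ 225 + 45 = 270, the angle opposite AC is not acute, so the smallest enclosing circle has AC as diameter.
Centre = midpoint of AC = (-0.5, -5.5), r² = 306/4 = 76.5.
Area = π·r² = π·76.5 ≈ 240.33.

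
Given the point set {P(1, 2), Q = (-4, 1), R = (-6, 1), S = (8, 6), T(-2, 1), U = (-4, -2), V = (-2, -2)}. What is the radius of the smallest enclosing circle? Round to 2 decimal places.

7.43

The minimum enclosing circle of a finite set is fixed by two of the points (as a diameter) or three (as a circumcircle).
The farthest pair is R–S with squared distance 221. The circle on this segment as diameter has centre (1, 3.5) and r² = 221/4 = 55.25.
Check P: distance² to centre = 2.25 ≤ 55.25, so it lies inside.
All remaining points lie in this disk, and no smaller disk contains both endpoints, so this is the minimum enclosing circle.
r = √(55.25) ≈ 7.43.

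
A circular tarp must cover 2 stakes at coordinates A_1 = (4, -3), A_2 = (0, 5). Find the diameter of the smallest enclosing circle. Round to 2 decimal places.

8.94

The smallest circle enclosing two points has them as diameter endpoints.
Centre = midpoint = (2, 1); r² = |A_1A_2|²/4 = 80/4 = 20.
Diameter = 2r = 2√20 ≈ 8.94.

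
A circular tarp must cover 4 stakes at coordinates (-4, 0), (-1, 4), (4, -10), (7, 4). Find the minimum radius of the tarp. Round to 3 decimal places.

A smallest enclosing disk is always determined by at most three of the input points on its boundary.
The minimum enclosing circle is determined by three boundary points: (-1, 4), (4, -10), (7, 4).
Their circumcentre is (3, -69/28) with r² = 45305/784.
The farthest remaining point (-4, 0) is at distance² 43177/784 ≤ 45305/784.
r = √(45305/784) ≈ 7.602.

7.602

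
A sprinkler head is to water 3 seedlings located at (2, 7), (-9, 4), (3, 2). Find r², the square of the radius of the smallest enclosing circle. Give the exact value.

31265/841

Call the three points A, B, C in the order given.
Side lengths²: AB² = 130, AC² = 26, BC² = 148.
Since BC² = 148 < 130 + 26 = 156, the triangle is acute, so the smallest enclosing circle is the circumcircle.
Circumcentre = (-85/29, 99/29), r² = 31265/841.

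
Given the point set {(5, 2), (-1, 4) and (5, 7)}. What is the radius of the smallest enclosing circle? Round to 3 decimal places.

3.536

Call the three points A, B, C in the order given.
Side lengths²: AB² = 40, AC² = 25, BC² = 45.
Since BC² = 45 < 40 + 25 = 65, the triangle is acute, so the smallest enclosing circle is the circumcircle.
Circumcentre = (2.5, 4.5), r² = 12.5.
r = √(12.5) ≈ 3.536.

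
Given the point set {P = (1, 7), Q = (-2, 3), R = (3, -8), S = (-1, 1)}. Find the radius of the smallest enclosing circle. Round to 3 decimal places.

By Welzl's lemma the MEC is supported by two points (diametrically opposite) or three points (on a circumcircle).
The farthest pair is P–R with squared distance 229. The circle on this segment as diameter has centre (2, -0.5) and r² = 229/4 = 57.25.
Check Q: distance² to centre = 28.25 ≤ 57.25, so it lies inside.
All remaining points lie in this disk, and no smaller disk contains both endpoints, so this is the minimum enclosing circle.
r = √(57.25) ≈ 7.566.

7.566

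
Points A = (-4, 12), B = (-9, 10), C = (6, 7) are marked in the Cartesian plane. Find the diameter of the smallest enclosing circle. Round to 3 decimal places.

Side lengths²: AB² = 29, AC² = 125, BC² = 234.
Since BC² = 234 ≥ 125 + 29 = 154, the angle opposite BC is not acute, so the smallest enclosing circle has BC as diameter.
Centre = midpoint of BC = (-1.5, 8.5), r² = 234/4 = 58.5.
Diameter = 2r = 2√(58.5) ≈ 15.297.

15.297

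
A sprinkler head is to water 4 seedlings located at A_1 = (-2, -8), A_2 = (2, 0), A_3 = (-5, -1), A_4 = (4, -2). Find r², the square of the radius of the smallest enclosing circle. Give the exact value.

23.78

The minimum enclosing circle is determined by three boundary points: A_1, A_3, A_4.
Their circumcentre is (-0.7, -3.3) with r² = 23.78.
The farthest remaining point A_2 is at distance² 18.18 ≤ 23.78.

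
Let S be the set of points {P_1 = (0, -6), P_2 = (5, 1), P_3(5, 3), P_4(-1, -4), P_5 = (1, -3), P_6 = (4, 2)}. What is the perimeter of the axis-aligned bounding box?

Width = max x − min x = 5 − (-1) = 6.
Height = max y − min y = 3 − (-6) = 9.
Perimeter = 2(6 + 9) = 30.

30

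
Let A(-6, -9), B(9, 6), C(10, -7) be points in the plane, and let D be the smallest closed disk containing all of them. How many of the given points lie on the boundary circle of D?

Side lengths²: AB² = 450, AC² = 260, BC² = 170.
Since AB² = 450 ≥ 260 + 170 = 430, the angle opposite AB is not acute, so the smallest enclosing circle has AB as diameter.
Centre = midpoint of AB = (1.5, -1.5), r² = 450/4 = 112.5.
The points at distance exactly r from the centre are A, B — 2 points.

2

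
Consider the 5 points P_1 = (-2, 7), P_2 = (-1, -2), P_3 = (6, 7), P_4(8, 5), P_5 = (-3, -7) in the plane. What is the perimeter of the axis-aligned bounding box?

Width = max x − min x = 8 − (-3) = 11.
Height = max y − min y = 7 − (-7) = 14.
Perimeter = 2(11 + 14) = 50.

50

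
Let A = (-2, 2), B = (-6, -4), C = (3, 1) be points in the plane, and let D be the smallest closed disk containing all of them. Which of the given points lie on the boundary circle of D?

B, C

Side lengths²: AB² = 52, AC² = 26, BC² = 106.
Since BC² = 106 ≥ 52 + 26 = 78, the angle opposite BC is not acute, so the smallest enclosing circle has BC as diameter.
Centre = midpoint of BC = (-1.5, -1.5), r² = 106/4 = 26.5.
The points at distance exactly r from the centre are B, C — 2 points.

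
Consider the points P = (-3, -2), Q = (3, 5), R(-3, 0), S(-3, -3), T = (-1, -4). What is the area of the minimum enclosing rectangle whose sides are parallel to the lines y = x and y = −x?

In coordinates u = x + y, v = x − y the rectangle is axis-aligned; the map (x,y)→(u,v) scales areas by 2.
u-values: -5, 8, -3, -6, -5; range = 8 − (-6) = 14.
v-values: -1, -2, -3, 0, 3; range = 3 − (-3) = 6.
Area = (14 × 6) / 2 = 42.

42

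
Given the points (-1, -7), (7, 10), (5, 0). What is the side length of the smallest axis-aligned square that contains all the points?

The bounding box has width 8 and height 17.
An axis-aligned square enclosing the set must have side ≥ max(width, height).
So the minimum side is max(8, 17) = 17.

17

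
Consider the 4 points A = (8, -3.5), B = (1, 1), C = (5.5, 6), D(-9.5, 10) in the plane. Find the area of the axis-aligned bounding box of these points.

236.25

x ranges over [-9.5, 8], width 17.5.
y ranges over [-3.5, 10], height 13.5.
Area = 17.5 × 13.5 = 236.25.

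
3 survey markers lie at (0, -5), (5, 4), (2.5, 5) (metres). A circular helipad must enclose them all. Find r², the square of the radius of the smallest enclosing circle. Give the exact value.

Call the three points A, B, C in the order given.
Side lengths²: AB² = 106, AC² = 106.25, BC² = 7.25.
Since AC² = 106.25 < 106 + 7.25 = 113.25, the triangle is acute, so the smallest enclosing circle is the circumcircle.
Circumcentre = (83/44, -7/44), r² = 26129/968.

26129/968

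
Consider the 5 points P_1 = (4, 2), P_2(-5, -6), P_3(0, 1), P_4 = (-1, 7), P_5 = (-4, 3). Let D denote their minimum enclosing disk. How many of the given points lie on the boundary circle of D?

A smallest enclosing disk is always determined by at most three of the input points on its boundary.
The minimum enclosing circle is determined by three boundary points: P_1, P_2, P_4.
Their circumcentre is (-89/34, 13/34) with r² = 26825/578.
The farthest remaining point P_5 is at distance² 5065/578 ≤ 26825/578.
The points at distance exactly r from the centre are P_1, P_2, P_4 — 3 points.

3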